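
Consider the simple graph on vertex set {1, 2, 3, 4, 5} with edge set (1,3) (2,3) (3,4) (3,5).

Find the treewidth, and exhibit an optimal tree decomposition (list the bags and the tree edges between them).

Every bag has size at most 2, so the width is 2 − 1 = 1 and tw(G) ≤ 1. Any graph with an edge has treewidth ≥ 1, and G has the edge 3–4. Combining the bounds, tw(G) = 1.

Treewidth 1.
One optimal decomposition is:
Bags: B1 = {3, 4}  B2 = {2, 3}  B3 = {3, 5}  B4 = {1, 3}
Tree: B1–B2, B1–B3, B1–B4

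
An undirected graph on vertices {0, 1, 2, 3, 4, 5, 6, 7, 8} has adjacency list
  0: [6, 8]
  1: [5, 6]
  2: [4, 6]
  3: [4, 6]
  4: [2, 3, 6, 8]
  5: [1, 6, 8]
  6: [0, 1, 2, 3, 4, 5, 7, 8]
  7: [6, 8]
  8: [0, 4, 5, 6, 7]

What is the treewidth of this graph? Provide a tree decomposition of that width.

Treewidth 2.
Bags: B1 = {4, 6, 8}  B2 = {0, 6, 8}  B3 = {2, 4, 6}  B4 = {3, 4, 6}  B5 = {6, 7, 8}  B6 = {5, 6, 8}  B7 = {1, 5, 6}
Tree: B1–B2, B1–B3, B1–B4, B1–B5, B2–B6, B6–B7

The largest bag has 3 vertices, giving width 2; this decomposition certifies tw(G) ≤ 2. Conversely, {0, 6, 8} is a clique of size 3, and the vertices of any clique must share a bag in every tree decomposition; so some bag has ≥ 3 vertices and tw(G) ≥ 2. Therefore the treewidth is 2.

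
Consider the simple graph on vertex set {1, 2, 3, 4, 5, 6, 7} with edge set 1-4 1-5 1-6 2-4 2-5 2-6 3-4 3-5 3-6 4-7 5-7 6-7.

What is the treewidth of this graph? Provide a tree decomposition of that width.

Treewidth 3.
One such decomposition:
Bags: B1 = {3, 4, 5, 6}  B2 = {1, 4, 5, 6}  B3 = {4, 5, 6, 7}  B4 = {2, 4, 5, 6}
Tree: B1–B2, B2–B3, B3–B4

The largest bag has 4 vertices, giving width 3; this decomposition certifies tw(G) ≤ 3. For the lower bound: the 4 vertex sets {3,6}, {1,5}, {4}, {7} are disjoint, each induces a connected subgraph, and every pair is joined by at least one edge of G. Contracting each set to a single vertex therefore yields K_{4} as a minor, and since treewidth is minor-monotone, tw(G) ≥ tw(K_{4}) = 3. Combining the bounds, tw(G) = 3.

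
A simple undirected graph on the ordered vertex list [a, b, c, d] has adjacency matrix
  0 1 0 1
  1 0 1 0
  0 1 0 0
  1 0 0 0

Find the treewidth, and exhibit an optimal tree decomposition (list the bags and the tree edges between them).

Treewidth 1.
One such decomposition:
Bags: B1 = {b, c}  B2 = {a, b}  B3 = {a, d}
Tree: B1–B2, B2–B3

Every bag has size at most 2, so the width is 2 − 1 = 1 and tw(G) ≤ 1. Since G has at least one edge (e.g. c–b), it is not an edgeless graph, so tw(G) ≥ 1. Combining the bounds, tw(G) = 1.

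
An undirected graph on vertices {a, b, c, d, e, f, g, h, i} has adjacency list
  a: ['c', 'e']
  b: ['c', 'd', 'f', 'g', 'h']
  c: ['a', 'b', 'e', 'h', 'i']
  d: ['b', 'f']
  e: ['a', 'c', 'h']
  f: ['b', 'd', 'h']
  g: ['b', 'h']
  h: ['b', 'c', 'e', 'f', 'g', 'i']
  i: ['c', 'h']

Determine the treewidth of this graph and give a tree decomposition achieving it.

Treewidth 2.
One optimal decomposition is:
Bags: B1 = {c, e, h}  B2 = {a, c, e}  B3 = {b, c, h}  B4 = {b, g, h}  B5 = {b, f, h}  B6 = {b, d, f}  B7 = {c, h, i}
Tree: B1–B2, B1–B3, B3–B4, B3–B5, B5–B6, B1–B7

Each bag holds 3 vertices, so the decomposition has width 2, which upper-bounds the treewidth. Conversely, {b, d, f} is a clique of size 3, and the vertices of any clique must share a bag in every tree decomposition; so some bag has ≥ 3 vertices and tw(G) ≥ 2. The upper and lower bounds meet at 2, so that is the treewidth.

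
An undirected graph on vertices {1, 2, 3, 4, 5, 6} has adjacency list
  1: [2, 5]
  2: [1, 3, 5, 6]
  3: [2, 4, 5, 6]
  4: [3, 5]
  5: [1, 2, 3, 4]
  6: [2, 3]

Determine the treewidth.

A width-2 tree decomposition is:
Bags: B1 = {3, 4, 5}  B2 = {2, 3, 5}  B3 = {1, 2, 5}  B4 = {2, 3, 6}
Tree: B1–B2, B2–B3, B2–B4
Every bag has size at most 3, so the width is 3 − 1 = 2 and tw(G) ≤ 2. On the other hand G contains the 3-clique {1, 2, 5}. A clique must lie in a single bag of any decomposition, so no decomposition can have width below 2. Therefore the treewidth is 2.

2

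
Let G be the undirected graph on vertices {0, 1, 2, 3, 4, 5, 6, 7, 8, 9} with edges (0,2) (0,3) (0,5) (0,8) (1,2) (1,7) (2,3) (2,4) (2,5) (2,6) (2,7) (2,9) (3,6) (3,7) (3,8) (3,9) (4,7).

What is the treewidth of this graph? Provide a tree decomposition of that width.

Treewidth 2.
One optimal decomposition is:
Bags: B1 = {2, 3, 6}  B2 = {2, 3, 7}  B3 = {0, 2, 3}  B4 = {1, 2, 7}  B5 = {0, 3, 8}  B6 = {2, 3, 9}  B7 = {2, 4, 7}  B8 = {0, 2, 5}
Tree: B1–B2, B1–B3, B2–B4, B3–B5, B3–B6, B2–B7, B3–B8

The largest bag has 3 vertices, giving width 2; this decomposition certifies tw(G) ≤ 2. Conversely, {0, 3, 8} is a clique of size 3, and the vertices of any clique must share a bag in every tree decomposition; so some bag has ≥ 3 vertices and tw(G) ≥ 2. Hence tw(G) = 2 exactly.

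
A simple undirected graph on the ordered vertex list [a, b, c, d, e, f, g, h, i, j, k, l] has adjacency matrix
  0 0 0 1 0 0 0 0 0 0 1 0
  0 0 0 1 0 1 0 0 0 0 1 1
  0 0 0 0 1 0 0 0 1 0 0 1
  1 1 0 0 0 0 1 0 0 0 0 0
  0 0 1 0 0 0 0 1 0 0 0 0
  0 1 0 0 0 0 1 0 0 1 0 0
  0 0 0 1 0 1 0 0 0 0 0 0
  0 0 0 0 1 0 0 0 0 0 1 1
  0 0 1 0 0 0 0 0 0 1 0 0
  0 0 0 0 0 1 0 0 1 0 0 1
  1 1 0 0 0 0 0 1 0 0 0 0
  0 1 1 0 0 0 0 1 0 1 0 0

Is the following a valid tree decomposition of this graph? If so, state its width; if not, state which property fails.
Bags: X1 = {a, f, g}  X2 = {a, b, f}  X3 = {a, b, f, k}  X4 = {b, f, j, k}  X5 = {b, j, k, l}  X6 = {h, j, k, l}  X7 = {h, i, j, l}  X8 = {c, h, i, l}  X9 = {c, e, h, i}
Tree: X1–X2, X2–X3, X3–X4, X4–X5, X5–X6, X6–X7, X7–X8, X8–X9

No — vertex d appears in no bag.

A tree decomposition must satisfy three properties: every vertex lies in some bag; for every edge, both endpoints lie together in some bag; and for every vertex, the bags containing it form a connected subtree. Here vertex d appears in no bag, so the decomposition is invalid.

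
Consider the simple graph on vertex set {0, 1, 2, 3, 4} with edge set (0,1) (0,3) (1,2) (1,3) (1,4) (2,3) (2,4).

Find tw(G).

2

A width-2 tree decomposition is:
Bags: B1 = {1, 2, 3}  B2 = {1, 2, 4}  B3 = {0, 1, 3}
Tree: B1–B2, B1–B3
Every bag has size at most 3, so the width is 3 − 1 = 2 and tw(G) ≤ 2. For the lower bound, the 3 vertices {0, 1, 3} are pairwise adjacent, and any tree decomposition puts a clique entirely inside one bag — forcing width ≥ 2. The upper and lower bounds meet at 2, so that is the treewidth.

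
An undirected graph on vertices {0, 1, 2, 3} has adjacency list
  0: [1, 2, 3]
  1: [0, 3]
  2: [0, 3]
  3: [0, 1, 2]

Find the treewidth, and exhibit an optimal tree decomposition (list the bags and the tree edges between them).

Treewidth 2.
One such decomposition:
Bags: B1 = {0, 1, 3}  B2 = {0, 2, 3}
Tree: B1–B2

Each bag holds 3 vertices, so the decomposition has width 2, which upper-bounds the treewidth. On the other hand G contains the 3-clique {0, 1, 3}. A clique must lie in a single bag of any decomposition, so no decomposition can have width below 2. The upper and lower bounds meet at 2, so that is the treewidth.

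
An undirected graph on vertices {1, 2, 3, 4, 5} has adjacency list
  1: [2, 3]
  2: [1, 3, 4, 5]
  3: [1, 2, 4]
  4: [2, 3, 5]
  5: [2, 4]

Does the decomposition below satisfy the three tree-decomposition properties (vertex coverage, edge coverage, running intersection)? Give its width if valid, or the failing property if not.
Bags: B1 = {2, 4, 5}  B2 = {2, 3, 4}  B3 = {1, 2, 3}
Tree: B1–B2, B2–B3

Yes; width 2.

Vertex coverage: the bags together contain {1, 2, 3, 4, 5}, the full vertex set. Edge coverage: each edge of G has both endpoints in at least one bag. Running intersection: for every vertex, the bags containing it form a connected subtree. All three properties hold, so this is a valid tree decomposition of width max|bag| − 1 = 2, and hence tw(G) ≤ 2.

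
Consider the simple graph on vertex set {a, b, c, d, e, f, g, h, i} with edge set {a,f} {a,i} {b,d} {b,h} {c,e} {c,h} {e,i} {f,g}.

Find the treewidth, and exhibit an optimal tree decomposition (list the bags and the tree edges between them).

Treewidth 1.
One such decomposition:
Bags: B1 = {b, d}  B2 = {b, h}  B3 = {c, h}  B4 = {c, e}  B5 = {e, i}  B6 = {a, i}  B7 = {a, f}  B8 = {f, g}
Tree: B1–B2, B2–B3, B3–B4, B4–B5, B5–B6, B6–B7, B7–B8

The largest bag has 2 vertices, giving width 1; this decomposition certifies tw(G) ≤ 1. Any graph with an edge has treewidth ≥ 1, and G has the edge d–b. Therefore the treewidth is 1.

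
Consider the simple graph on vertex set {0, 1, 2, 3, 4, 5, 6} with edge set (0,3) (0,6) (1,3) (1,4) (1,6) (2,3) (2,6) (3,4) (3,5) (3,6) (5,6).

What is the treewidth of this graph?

A width-2 tree decomposition is:
Bags: B1 = {3, 5, 6}  B2 = {1, 3, 6}  B3 = {2, 3, 6}  B4 = {0, 3, 6}  B5 = {1, 3, 4}
Tree: B1–B2, B1–B3, B3–B4, B2–B5
Every bag has size at most 3, so the width is 3 − 1 = 2 and tw(G) ≤ 2. Conversely, {1, 3, 4} is a clique of size 3, and the vertices of any clique must share a bag in every tree decomposition; so some bag has ≥ 3 vertices and tw(G) ≥ 2. Therefore the treewidth is 2.

2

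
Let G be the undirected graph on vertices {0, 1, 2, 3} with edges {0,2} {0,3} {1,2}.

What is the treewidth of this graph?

A width-1 tree decomposition is:
Bags: B1 = {1, 2}  B2 = {0, 2}  B3 = {0, 3}
Tree: B1–B2, B2–B3
Each bag holds 2 vertices, so the decomposition has width 1, which upper-bounds the treewidth. G has an edge, so its treewidth is at least 1. Therefore the treewidth is 1.

1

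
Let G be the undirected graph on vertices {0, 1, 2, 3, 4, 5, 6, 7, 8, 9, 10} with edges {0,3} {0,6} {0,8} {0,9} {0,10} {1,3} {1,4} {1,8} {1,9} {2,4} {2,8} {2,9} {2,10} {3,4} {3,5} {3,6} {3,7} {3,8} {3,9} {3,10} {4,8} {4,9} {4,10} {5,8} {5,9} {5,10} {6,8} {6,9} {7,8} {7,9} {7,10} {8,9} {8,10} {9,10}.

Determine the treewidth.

4

A width-4 tree decomposition is:
Bags: B1 = {1, 3, 4, 8, 9}  B2 = {3, 4, 8, 9, 10}  B3 = {0, 3, 8, 9, 10}  B4 = {0, 3, 6, 8, 9}  B5 = {3, 5, 8, 9, 10}  B6 = {3, 7, 8, 9, 10}  B7 = {2, 4, 8, 9, 10}
Tree: B1–B2, B2–B3, B3–B4, B3–B5, B3–B6, B2–B7
Every bag has size at most 5, so the width is 5 − 1 = 4 and tw(G) ≤ 4. Conversely, {2, 4, 8, 9, 10} is a clique of size 5, and the vertices of any clique must share a bag in every tree decomposition; so some bag has ≥ 5 vertices and tw(G) ≥ 4. Therefore the treewidth is 4.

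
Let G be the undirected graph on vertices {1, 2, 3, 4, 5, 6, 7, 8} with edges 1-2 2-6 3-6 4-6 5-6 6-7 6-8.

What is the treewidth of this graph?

1

A width-1 tree decomposition is:
Bags: B1 = {2, 6}  B2 = {6, 8}  B3 = {1, 2}  B4 = {4, 6}  B5 = {5, 6}  B6 = {6, 7}  B7 = {3, 6}
Tree: B1–B2, B1–B3, B2–B4, B2–B5, B2–B6, B1–B7
The largest bag has 2 vertices, giving width 1; this decomposition certifies tw(G) ≤ 1. G has an edge, so its treewidth is at least 1. Therefore the treewidth is 1.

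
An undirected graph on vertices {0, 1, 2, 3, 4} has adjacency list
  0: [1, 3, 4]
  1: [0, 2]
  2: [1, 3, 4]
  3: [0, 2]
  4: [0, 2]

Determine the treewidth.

A width-2 tree decomposition is:
Bags: B1 = {0, 1, 2}  B2 = {0, 2, 3}  B3 = {0, 2, 4}
Tree: B1–B2, B2–B3
The largest bag has 3 vertices, giving width 2; this decomposition certifies tw(G) ≤ 2. The edges 1–2–3–0–1 form a cycle, so G is not a tree and its treewidth is at least 2. Combining the bounds, tw(G) = 2.

2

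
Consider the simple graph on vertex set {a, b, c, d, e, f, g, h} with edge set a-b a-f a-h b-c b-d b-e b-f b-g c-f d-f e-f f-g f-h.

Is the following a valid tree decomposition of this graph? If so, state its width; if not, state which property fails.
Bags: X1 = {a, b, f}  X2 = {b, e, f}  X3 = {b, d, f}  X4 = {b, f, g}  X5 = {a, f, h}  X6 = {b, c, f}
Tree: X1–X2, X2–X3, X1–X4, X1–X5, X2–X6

Yes; width 2.

Every vertex of G appears in some bag (union = {a, b, c, d, e, f, g, h}); every edge is covered by a bag; and for each vertex v the set of bags containing v is connected in the bag tree. The decomposition is therefore valid. The largest bag has 3 vertices, so the width is 2.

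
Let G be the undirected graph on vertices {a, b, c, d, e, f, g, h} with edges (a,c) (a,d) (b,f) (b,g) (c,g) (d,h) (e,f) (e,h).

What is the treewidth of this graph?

A width-2 tree decomposition is:
Bags: B1 = {b, c, g}  B2 = {b, c, f}  B3 = {c, e, f}  B4 = {c, e, h}  B5 = {c, d, h}  B6 = {a, c, d}
Tree: B1–B2, B2–B3, B3–B4, B4–B5, B5–B6
The largest bag has 3 vertices, giving width 2; this decomposition certifies tw(G) ≤ 2. Since c–g–b–f–e–h–d–a–c is a cycle in G, G is not acyclic. Forests are exactly the graphs of treewidth ≤ 1, so tw(G) ≥ 2. Therefore the treewidth is 2.

2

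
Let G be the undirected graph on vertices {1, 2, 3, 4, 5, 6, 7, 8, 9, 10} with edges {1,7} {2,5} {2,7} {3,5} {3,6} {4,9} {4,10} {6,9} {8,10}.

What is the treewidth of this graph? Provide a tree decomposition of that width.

Every bag has size at most 2, so the width is 2 − 1 = 1 and tw(G) ≤ 1. G has an edge, so its treewidth is at least 1. Therefore the treewidth is 1.

Treewidth 1.
Bags: B1 = {1, 7}  B2 = {2, 7}  B3 = {2, 5}  B4 = {3, 5}  B5 = {3, 6}  B6 = {6, 9}  B7 = {4, 9}  B8 = {4, 10}  B9 = {8, 10}
Tree: B1–B2, B2–B3, B3–B4, B4–B5, B5–B6, B6–B7, B7–B8, B8–B9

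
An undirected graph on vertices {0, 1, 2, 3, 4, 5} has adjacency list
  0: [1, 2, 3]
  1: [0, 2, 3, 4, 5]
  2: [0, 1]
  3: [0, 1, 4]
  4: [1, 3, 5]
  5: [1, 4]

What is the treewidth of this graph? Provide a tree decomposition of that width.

Treewidth 2.
One optimal decomposition is:
Bags: B1 = {1, 4, 5}  B2 = {1, 3, 4}  B3 = {0, 1, 3}  B4 = {0, 1, 2}
Tree: B1–B2, B2–B3, B3–B4

Each bag holds 3 vertices, so the decomposition has width 2, which upper-bounds the treewidth. For the lower bound, the 3 vertices {0, 1, 2} are pairwise adjacent, and any tree decomposition puts a clique entirely inside one bag — forcing width ≥ 2. Hence tw(G) = 2 exactly.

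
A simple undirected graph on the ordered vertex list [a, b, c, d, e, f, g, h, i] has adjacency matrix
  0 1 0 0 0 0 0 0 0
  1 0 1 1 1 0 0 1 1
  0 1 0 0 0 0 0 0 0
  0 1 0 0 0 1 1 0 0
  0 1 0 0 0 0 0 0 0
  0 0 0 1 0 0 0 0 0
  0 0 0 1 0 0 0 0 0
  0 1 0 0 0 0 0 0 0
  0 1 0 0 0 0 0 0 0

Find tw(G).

A width-1 tree decomposition is:
Bags: B1 = {b, d}  B2 = {b, c}  B3 = {b, i}  B4 = {a, b}  B5 = {b, h}  B6 = {d, f}  B7 = {d, g}  B8 = {b, e}
Tree: B1–B2, B2–B3, B2–B4, B3–B5, B1–B6, B6–B7, B1–B8
Every bag has size at most 2, so the width is 2 − 1 = 1 and tw(G) ≤ 1. G has an edge, so its treewidth is at least 1. Therefore the treewidth is 1.

1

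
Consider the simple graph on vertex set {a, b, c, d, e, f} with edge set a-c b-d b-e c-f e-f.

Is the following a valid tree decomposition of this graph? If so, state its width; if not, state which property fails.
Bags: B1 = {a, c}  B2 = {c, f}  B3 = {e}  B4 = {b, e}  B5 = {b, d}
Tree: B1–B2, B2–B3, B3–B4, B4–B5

No — edge (f,e) lies in no bag.

A tree decomposition must satisfy three properties: every vertex lies in some bag; for every edge, both endpoints lie together in some bag; and for every vertex, the bags containing it form a connected subtree. Here edge (f,e) lies in no bag, so the decomposition is invalid.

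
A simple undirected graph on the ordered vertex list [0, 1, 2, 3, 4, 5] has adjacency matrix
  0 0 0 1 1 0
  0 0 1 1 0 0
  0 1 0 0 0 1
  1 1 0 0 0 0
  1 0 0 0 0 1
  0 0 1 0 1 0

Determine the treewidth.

2

A width-2 tree decomposition is:
Bags: B1 = {0, 1, 3}  B2 = {0, 1, 4}  B3 = {1, 4, 5}  B4 = {1, 2, 5}
Tree: B1–B2, B2–B3, B3–B4
Every bag has size at most 3, so the width is 3 − 1 = 2 and tw(G) ≤ 2. Since 1–3–0–4–5–2–1 is a cycle in G, G is not acyclic. Forests are exactly the graphs of treewidth ≤ 1, so tw(G) ≥ 2. Hence tw(G) = 2 exactly.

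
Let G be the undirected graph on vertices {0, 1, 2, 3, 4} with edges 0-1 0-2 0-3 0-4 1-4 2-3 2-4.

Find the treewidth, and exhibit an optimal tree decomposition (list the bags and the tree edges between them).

Treewidth 2.
One such decomposition:
Bags: B1 = {0, 1, 4}  B2 = {0, 2, 4}  B3 = {0, 2, 3}
Tree: B1–B2, B2–B3

Every bag has size at most 3, so the width is 3 − 1 = 2 and tw(G) ≤ 2. On the other hand G contains the 3-clique {0, 1, 4}. A clique must lie in a single bag of any decomposition, so no decomposition can have width below 2. The upper and lower bounds meet at 2, so that is the treewidth.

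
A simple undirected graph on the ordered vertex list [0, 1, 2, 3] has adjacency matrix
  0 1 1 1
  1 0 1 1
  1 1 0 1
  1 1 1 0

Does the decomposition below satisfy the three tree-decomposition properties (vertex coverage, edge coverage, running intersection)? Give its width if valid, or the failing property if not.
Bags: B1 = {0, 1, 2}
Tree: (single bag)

No — vertex 3 appears in no bag.

A tree decomposition must satisfy three properties: every vertex lies in some bag; for every edge, both endpoints lie together in some bag; and for every vertex, the bags containing it form a connected subtree. Here vertex 3 appears in no bag, so the decomposition is invalid.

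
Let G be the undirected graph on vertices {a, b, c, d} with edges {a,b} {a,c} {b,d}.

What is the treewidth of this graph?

1

A width-1 tree decomposition is:
Bags: B1 = {a, b}  B2 = {a, c}  B3 = {b, d}
Tree: B1–B2, B1–B3
The largest bag has 2 vertices, giving width 1; this decomposition certifies tw(G) ≤ 1. Any graph with an edge has treewidth ≥ 1, and G has the edge b–a. Hence tw(G) = 1 exactly.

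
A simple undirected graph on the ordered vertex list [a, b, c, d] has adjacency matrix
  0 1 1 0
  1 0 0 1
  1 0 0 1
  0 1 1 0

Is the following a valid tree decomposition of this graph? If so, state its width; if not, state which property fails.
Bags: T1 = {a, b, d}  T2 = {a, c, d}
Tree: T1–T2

Vertex coverage: the bags together contain {a, b, c, d}, the full vertex set. Edge coverage: each edge of G has both endpoints in at least one bag. Running intersection: for every vertex, the bags containing it form a connected subtree. All three properties hold, so this is a valid tree decomposition of width max|bag| − 1 = 2, and hence tw(G) ≤ 2.

Yes; width 2.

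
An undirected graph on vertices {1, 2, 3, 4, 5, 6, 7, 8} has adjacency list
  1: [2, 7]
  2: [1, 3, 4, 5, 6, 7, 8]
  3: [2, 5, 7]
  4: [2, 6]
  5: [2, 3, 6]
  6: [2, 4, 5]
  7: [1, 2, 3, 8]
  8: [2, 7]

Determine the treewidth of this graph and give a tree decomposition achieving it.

Treewidth 2.
One such decomposition:
Bags: B1 = {2, 4, 6}  B2 = {2, 5, 6}  B3 = {2, 3, 5}  B4 = {2, 3, 7}  B5 = {2, 7, 8}  B6 = {1, 2, 7}
Tree: B1–B2, B2–B3, B3–B4, B4–B5, B5–B6

Each bag holds 3 vertices, so the decomposition has width 2, which upper-bounds the treewidth. Conversely, {2, 4, 6} is a clique of size 3, and the vertices of any clique must share a bag in every tree decomposition; so some bag has ≥ 3 vertices and tw(G) ≥ 2. Hence tw(G) = 2 exactly.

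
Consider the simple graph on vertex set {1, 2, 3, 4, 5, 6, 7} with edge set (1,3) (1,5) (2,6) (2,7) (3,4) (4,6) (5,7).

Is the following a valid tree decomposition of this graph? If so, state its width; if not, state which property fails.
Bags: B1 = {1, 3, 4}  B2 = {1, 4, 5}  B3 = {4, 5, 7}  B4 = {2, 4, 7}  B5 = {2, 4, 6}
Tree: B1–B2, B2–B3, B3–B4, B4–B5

Every vertex of G appears in some bag (union = {1, 2, 3, 4, 5, 6, 7}); every edge is covered by a bag; and for each vertex v the set of bags containing v is connected in the bag tree. The decomposition is therefore valid. The largest bag has 3 vertices, so the width is 2.

Yes; width 2.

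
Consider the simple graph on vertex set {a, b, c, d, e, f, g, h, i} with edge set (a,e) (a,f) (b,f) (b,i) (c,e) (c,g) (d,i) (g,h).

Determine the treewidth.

A width-1 tree decomposition is:
Bags: B1 = {d, i}  B2 = {b, i}  B3 = {b, f}  B4 = {a, f}  B5 = {a, e}  B6 = {c, e}  B7 = {c, g}  B8 = {g, h}
Tree: B1–B2, B2–B3, B3–B4, B4–B5, B5–B6, B6–B7, B7–B8
Each bag holds 2 vertices, so the decomposition has width 1, which upper-bounds the treewidth. Since G has at least one edge (e.g. d–i), it is not an edgeless graph, so tw(G) ≥ 1. Combining the bounds, tw(G) = 1.

1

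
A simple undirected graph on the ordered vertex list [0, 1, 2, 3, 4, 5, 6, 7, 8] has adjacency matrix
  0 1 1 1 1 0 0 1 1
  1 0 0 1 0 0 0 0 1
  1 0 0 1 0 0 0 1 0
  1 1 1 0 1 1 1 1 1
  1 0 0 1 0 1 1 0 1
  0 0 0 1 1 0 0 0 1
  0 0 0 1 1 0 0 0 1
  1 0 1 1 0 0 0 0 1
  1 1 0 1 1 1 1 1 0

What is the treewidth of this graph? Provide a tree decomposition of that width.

Every bag has size at most 4, so the width is 4 − 1 = 3 and tw(G) ≤ 3. On the other hand G contains the 4-clique {0, 1, 3, 8}. A clique must lie in a single bag of any decomposition, so no decomposition can have width below 3. Combining the bounds, tw(G) = 3.

Treewidth 3.
One optimal decomposition is:
Bags: B1 = {0, 1, 3, 8}  B2 = {0, 3, 4, 8}  B3 = {3, 4, 6, 8}  B4 = {3, 4, 5, 8}  B5 = {0, 3, 7, 8}  B6 = {0, 2, 3, 7}
Tree: B1–B2, B2–B3, B2–B4, B2–B5, B5–B6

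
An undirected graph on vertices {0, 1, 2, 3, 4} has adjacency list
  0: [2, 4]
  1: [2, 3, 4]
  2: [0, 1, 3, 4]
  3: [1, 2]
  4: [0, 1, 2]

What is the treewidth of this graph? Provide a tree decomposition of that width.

Each bag holds 3 vertices, so the decomposition has width 2, which upper-bounds the treewidth. Conversely, {0, 2, 4} is a clique of size 3, and the vertices of any clique must share a bag in every tree decomposition; so some bag has ≥ 3 vertices and tw(G) ≥ 2. Combining the bounds, tw(G) = 2.

Treewidth 2.
Bags: B1 = {0, 2, 4}  B2 = {1, 2, 4}  B3 = {1, 2, 3}
Tree: B1–B2, B2–B3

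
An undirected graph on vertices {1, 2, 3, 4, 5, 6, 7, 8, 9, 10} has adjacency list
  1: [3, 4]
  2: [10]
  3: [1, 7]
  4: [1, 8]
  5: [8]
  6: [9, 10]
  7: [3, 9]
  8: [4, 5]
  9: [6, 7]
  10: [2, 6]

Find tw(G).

A width-1 tree decomposition is:
Bags: B1 = {5, 8}  B2 = {4, 8}  B3 = {1, 4}  B4 = {1, 3}  B5 = {3, 7}  B6 = {7, 9}  B7 = {6, 9}  B8 = {6, 10}  B9 = {2, 10}
Tree: B1–B2, B2–B3, B3–B4, B4–B5, B5–B6, B6–B7, B7–B8, B8–B9
Each bag holds 2 vertices, so the decomposition has width 1, which upper-bounds the treewidth. Since G has at least one edge (e.g. 5–8), it is not an edgeless graph, so tw(G) ≥ 1. Hence tw(G) = 1 exactly.

1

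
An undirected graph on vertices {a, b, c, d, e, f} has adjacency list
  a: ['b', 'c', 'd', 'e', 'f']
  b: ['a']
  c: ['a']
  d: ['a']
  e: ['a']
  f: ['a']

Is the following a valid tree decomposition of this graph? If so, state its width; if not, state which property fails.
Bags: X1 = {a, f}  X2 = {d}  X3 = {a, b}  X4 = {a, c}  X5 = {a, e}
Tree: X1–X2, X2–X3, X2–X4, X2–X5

No — edge (a,d) lies in no bag.

A tree decomposition must satisfy three properties: every vertex lies in some bag; for every edge, both endpoints lie together in some bag; and for every vertex, the bags containing it form a connected subtree. Here edge (a,d) lies in no bag, so the decomposition is invalid.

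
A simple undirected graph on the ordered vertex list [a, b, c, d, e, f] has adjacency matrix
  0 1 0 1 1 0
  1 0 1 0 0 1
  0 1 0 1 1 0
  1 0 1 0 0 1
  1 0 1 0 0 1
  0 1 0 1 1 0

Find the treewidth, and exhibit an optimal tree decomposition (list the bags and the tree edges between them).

Every bag has size at most 4, so the width is 4 − 1 = 3 and tw(G) ≤ 3. For the lower bound: the 4 vertex sets {a,d}, {e,f}, {b}, {c} are disjoint, each induces a connected subgraph, and every pair is joined by at least one edge of G. Contracting each set to a single vertex therefore yields K_{4} as a minor, and since treewidth is minor-monotone, tw(G) ≥ tw(K_{4}) = 3. Hence tw(G) = 3 exactly.

Treewidth 3.
One optimal decomposition is:
Bags: B1 = {a, b, d, e}  B2 = {b, d, e, f}  B3 = {b, c, d, e}
Tree: B1–B2, B2–B3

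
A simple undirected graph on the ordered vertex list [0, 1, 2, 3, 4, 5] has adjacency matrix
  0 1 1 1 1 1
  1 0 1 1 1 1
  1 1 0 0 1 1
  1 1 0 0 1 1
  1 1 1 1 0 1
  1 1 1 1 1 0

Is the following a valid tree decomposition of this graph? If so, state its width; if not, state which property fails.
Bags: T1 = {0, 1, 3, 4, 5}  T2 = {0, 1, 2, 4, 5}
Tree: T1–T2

Yes; width 4.

Checking the three conditions: (i) the bags cover all of {0, 1, 2, 3, 4, 5}; (ii) for each edge, some bag contains both endpoints; (iii) the bags containing any fixed vertex form a subtree. All hold, so the decomposition is valid with width 5 − 1 = 4.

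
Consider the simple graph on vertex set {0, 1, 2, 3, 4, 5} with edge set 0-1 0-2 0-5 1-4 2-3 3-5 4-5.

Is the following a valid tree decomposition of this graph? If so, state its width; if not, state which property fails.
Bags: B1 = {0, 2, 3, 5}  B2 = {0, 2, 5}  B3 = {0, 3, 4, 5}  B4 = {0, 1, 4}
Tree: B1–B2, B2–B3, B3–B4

No — bags containing vertex 3 are not connected in the tree.

A tree decomposition must satisfy three properties: every vertex lies in some bag; for every edge, both endpoints lie together in some bag; and for every vertex, the bags containing it form a connected subtree. Here bags containing vertex 3 are not connected in the tree, so the decomposition is invalid.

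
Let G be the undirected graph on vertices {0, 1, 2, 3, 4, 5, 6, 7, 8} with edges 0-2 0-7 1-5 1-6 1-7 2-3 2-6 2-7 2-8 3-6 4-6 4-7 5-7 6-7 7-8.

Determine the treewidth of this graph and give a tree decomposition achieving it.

The largest bag has 3 vertices, giving width 2; this decomposition certifies tw(G) ≤ 2. On the other hand G contains the 3-clique {2, 3, 6}. A clique must lie in a single bag of any decomposition, so no decomposition can have width below 2. Hence tw(G) = 2 exactly.

Treewidth 2.
One such decomposition:
Bags: B1 = {2, 6, 7}  B2 = {0, 2, 7}  B3 = {4, 6, 7}  B4 = {1, 6, 7}  B5 = {2, 7, 8}  B6 = {2, 3, 6}  B7 = {1, 5, 7}
Tree: B1–B2, B1–B3, B1–B4, B2–B5, B1–B6, B4–B7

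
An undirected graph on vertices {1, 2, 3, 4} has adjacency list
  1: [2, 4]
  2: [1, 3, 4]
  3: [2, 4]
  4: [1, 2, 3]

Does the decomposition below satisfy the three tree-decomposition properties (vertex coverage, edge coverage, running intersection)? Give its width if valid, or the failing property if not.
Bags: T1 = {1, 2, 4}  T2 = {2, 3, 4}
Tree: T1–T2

Yes; width 2.

Checking the three conditions: (i) the bags cover all of {1, 2, 3, 4}; (ii) for each edge, some bag contains both endpoints; (iii) the bags containing any fixed vertex form a subtree. All hold, so the decomposition is valid with width 3 − 1 = 2.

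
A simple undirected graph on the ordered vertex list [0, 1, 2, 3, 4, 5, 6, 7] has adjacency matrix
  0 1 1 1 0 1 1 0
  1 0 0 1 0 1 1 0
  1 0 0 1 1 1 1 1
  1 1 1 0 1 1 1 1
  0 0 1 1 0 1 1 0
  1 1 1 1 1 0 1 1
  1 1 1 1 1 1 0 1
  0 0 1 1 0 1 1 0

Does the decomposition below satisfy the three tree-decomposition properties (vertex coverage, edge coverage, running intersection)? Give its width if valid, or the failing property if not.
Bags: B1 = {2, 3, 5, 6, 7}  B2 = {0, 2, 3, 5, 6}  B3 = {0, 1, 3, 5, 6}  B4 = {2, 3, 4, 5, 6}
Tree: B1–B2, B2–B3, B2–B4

Yes; width 4.

Vertex coverage: the bags together contain {0, 1, 2, 3, 4, 5, 6, 7}, the full vertex set. Edge coverage: each edge of G has both endpoints in at least one bag. Running intersection: for every vertex, the bags containing it form a connected subtree. All three properties hold, so this is a valid tree decomposition of width max|bag| − 1 = 4, and hence tw(G) ≤ 4.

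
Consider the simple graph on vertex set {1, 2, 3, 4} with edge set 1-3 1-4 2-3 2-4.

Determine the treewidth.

2

A width-2 tree decomposition is:
Bags: B1 = {1, 2, 4}  B2 = {1, 2, 3}
Tree: B1–B2
Each bag holds 3 vertices, so the decomposition has width 2, which upper-bounds the treewidth. Since 1–4–2–3–1 is a cycle in G, G is not acyclic. Forests are exactly the graphs of treewidth ≤ 1, so tw(G) ≥ 2. Combining the bounds, tw(G) = 2.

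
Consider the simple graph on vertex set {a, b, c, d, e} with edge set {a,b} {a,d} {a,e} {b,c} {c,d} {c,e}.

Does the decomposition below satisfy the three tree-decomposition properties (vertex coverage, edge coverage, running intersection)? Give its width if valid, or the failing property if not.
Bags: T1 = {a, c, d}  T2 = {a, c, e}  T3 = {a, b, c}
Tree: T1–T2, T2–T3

Every vertex of G appears in some bag (union = {a, b, c, d, e}); every edge is covered by a bag; and for each vertex v the set of bags containing v is connected in the bag tree. The decomposition is therefore valid. The largest bag has 3 vertices, so the width is 2.

Yes; width 2.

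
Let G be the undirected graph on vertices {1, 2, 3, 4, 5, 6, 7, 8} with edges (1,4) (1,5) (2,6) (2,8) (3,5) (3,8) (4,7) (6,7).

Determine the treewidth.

A width-2 tree decomposition is:
Bags: B1 = {4, 6, 7}  B2 = {2, 4, 6}  B3 = {2, 4, 8}  B4 = {3, 4, 8}  B5 = {3, 4, 5}  B6 = {1, 4, 5}
Tree: B1–B2, B2–B3, B3–B4, B4–B5, B5–B6
The largest bag has 3 vertices, giving width 2; this decomposition certifies tw(G) ≤ 2. Since 4–7–6–2–8–3–5–1–4 is a cycle in G, G is not acyclic. Forests are exactly the graphs of treewidth ≤ 1, so tw(G) ≥ 2. Therefore the treewidth is 2.

2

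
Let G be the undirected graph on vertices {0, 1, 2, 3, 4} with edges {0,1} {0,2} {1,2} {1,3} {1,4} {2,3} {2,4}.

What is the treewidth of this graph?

A width-2 tree decomposition is:
Bags: B1 = {1, 2, 4}  B2 = {0, 1, 2}  B3 = {1, 2, 3}
Tree: B1–B2, B1–B3
Every bag has size at most 3, so the width is 3 − 1 = 2 and tw(G) ≤ 2. For the lower bound, the 3 vertices {0, 1, 2} are pairwise adjacent, and any tree decomposition puts a clique entirely inside one bag — forcing width ≥ 2. Therefore the treewidth is 2.

2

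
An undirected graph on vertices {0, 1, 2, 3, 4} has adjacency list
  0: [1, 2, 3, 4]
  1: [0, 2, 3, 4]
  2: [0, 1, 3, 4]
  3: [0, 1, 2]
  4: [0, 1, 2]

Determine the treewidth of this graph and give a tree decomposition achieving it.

Treewidth 3.
Bags: B1 = {0, 1, 2, 3}  B2 = {0, 1, 2, 4}
Tree: B1–B2

Every bag has size at most 4, so the width is 4 − 1 = 3 and tw(G) ≤ 3. For the lower bound, the 4 vertices {0, 1, 2, 3} are pairwise adjacent, and any tree decomposition puts a clique entirely inside one bag — forcing width ≥ 3. Therefore the treewidth is 3.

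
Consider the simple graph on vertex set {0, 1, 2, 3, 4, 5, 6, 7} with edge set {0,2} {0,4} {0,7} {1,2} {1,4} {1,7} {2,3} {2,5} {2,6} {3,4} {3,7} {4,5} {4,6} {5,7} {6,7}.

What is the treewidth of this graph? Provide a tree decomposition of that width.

Each bag holds 4 vertices, so the decomposition has width 3, which upper-bounds the treewidth. For the lower bound: the 4 vertex sets {4,5}, {1,2}, {7}, {3} are disjoint, each induces a connected subgraph, and every pair is joined by at least one edge of G. Contracting each set to a single vertex therefore yields K_{4} as a minor, and since treewidth is minor-monotone, tw(G) ≥ tw(K_{4}) = 3. The upper and lower bounds meet at 3, so that is the treewidth.

Treewidth 3.
One such decomposition:
Bags: B1 = {2, 4, 5, 7}  B2 = {1, 2, 4, 7}  B3 = {2, 3, 4, 7}  B4 = {2, 4, 6, 7}  B5 = {0, 2, 4, 7}
Tree: B1–B2, B2–B3, B3–B4, B4–B5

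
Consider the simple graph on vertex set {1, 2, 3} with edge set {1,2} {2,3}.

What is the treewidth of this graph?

1

A width-1 tree decomposition is:
Bags: B1 = {1, 2}  B2 = {2, 3}
Tree: B1–B2
The largest bag has 2 vertices, giving width 1; this decomposition certifies tw(G) ≤ 1. Any graph with an edge has treewidth ≥ 1, and G has the edge 1–2. The upper and lower bounds meet at 1, so that is the treewidth.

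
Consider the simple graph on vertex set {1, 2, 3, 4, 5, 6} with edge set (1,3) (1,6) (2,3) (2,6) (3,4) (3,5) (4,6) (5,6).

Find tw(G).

A width-2 tree decomposition is:
Bags: B1 = {3, 4, 6}  B2 = {1, 3, 6}  B3 = {2, 3, 6}  B4 = {3, 5, 6}
Tree: B1–B2, B2–B3, B3–B4
Each bag holds 3 vertices, so the decomposition has width 2, which upper-bounds the treewidth. Since 6–4–3–1–6 is a cycle in G, G is not acyclic. Forests are exactly the graphs of treewidth ≤ 1, so tw(G) ≥ 2. Combining the bounds, tw(G) = 2.

2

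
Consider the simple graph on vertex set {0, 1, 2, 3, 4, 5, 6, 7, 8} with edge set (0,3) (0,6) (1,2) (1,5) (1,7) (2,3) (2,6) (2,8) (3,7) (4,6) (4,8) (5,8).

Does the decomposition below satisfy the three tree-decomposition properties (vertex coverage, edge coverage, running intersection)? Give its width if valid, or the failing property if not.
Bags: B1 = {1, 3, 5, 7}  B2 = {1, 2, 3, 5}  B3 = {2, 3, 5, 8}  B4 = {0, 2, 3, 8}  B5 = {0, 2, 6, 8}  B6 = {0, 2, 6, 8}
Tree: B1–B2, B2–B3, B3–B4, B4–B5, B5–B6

No — vertex 4 appears in no bag.

A tree decomposition must satisfy three properties: every vertex lies in some bag; for every edge, both endpoints lie together in some bag; and for every vertex, the bags containing it form a connected subtree. Here vertex 4 appears in no bag, so the decomposition is invalid.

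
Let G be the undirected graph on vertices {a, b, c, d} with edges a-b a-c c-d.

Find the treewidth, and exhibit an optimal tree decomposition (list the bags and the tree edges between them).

Treewidth 1.
Bags: B1 = {a, b}  B2 = {a, c}  B3 = {c, d}
Tree: B1–B2, B2–B3

The largest bag has 2 vertices, giving width 1; this decomposition certifies tw(G) ≤ 1. G has an edge, so its treewidth is at least 1. Hence tw(G) = 1 exactly.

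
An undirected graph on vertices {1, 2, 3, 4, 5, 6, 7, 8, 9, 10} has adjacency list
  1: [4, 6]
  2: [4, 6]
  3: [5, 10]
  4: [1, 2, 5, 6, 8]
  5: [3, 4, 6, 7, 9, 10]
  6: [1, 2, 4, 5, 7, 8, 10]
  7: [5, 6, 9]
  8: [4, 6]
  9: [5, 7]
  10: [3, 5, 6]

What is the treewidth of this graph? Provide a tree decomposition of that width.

Treewidth 2.
Bags: B1 = {5, 6, 10}  B2 = {4, 5, 6}  B3 = {4, 6, 8}  B4 = {5, 6, 7}  B5 = {2, 4, 6}  B6 = {3, 5, 10}  B7 = {1, 4, 6}  B8 = {5, 7, 9}
Tree: B1–B2, B2–B3, B1–B4, B3–B5, B1–B6, B5–B7, B4–B8

Each bag holds 3 vertices, so the decomposition has width 2, which upper-bounds the treewidth. Conversely, {5, 7, 9} is a clique of size 3, and the vertices of any clique must share a bag in every tree decomposition; so some bag has ≥ 3 vertices and tw(G) ≥ 2. Hence tw(G) = 2 exactly.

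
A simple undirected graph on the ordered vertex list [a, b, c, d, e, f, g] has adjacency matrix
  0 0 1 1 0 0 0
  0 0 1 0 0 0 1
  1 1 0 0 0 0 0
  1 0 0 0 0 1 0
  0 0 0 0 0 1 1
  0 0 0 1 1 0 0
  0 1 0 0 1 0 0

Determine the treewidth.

A width-2 tree decomposition is:
Bags: B1 = {b, c, g}  B2 = {a, c, g}  B3 = {a, d, g}  B4 = {d, f, g}  B5 = {e, f, g}
Tree: B1–B2, B2–B3, B3–B4, B4–B5
The largest bag has 3 vertices, giving width 2; this decomposition certifies tw(G) ≤ 2. Since g–b–c–a–d–f–e–g is a cycle in G, G is not acyclic. Forests are exactly the graphs of treewidth ≤ 1, so tw(G) ≥ 2. Combining the bounds, tw(G) = 2.

2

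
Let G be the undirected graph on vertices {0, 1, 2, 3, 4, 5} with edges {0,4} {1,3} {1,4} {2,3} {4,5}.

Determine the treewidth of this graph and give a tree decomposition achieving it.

Every bag has size at most 2, so the width is 2 − 1 = 1 and tw(G) ≤ 1. G has an edge, so its treewidth is at least 1. Hence tw(G) = 1 exactly.

Treewidth 1.
One such decomposition:
Bags: B1 = {1, 4}  B2 = {4, 5}  B3 = {1, 3}  B4 = {2, 3}  B5 = {0, 4}
Tree: B1–B2, B1–B3, B3–B4, B1–B5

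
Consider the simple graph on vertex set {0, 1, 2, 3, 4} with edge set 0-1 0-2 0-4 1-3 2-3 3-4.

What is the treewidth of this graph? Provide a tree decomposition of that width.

Each bag holds 3 vertices, so the decomposition has width 2, which upper-bounds the treewidth. Since 2–0–4–3–2 is a cycle in G, G is not acyclic. Forests are exactly the graphs of treewidth ≤ 1, so tw(G) ≥ 2. Therefore the treewidth is 2.

Treewidth 2.
One optimal decomposition is:
Bags: B1 = {0, 2, 3}  B2 = {0, 3, 4}  B3 = {0, 1, 3}
Tree: B1–B2, B2–B3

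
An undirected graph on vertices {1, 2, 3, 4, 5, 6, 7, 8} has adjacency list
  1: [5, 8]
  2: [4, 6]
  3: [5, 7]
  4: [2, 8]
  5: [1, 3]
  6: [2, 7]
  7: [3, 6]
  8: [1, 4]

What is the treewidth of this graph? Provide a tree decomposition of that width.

Treewidth 2.
One optimal decomposition is:
Bags: B1 = {2, 4, 8}  B2 = {2, 6, 8}  B3 = {6, 7, 8}  B4 = {3, 7, 8}  B5 = {3, 5, 8}  B6 = {1, 5, 8}
Tree: B1–B2, B2–B3, B3–B4, B4–B5, B5–B6

The largest bag has 3 vertices, giving width 2; this decomposition certifies tw(G) ≤ 2. For the lower bound, G contains the cycle 8–4–2–6–7–3–5–1–8, so G is not a forest; only forests have treewidth ≤ 1, hence tw(G) ≥ 2. Combining the bounds, tw(G) = 2.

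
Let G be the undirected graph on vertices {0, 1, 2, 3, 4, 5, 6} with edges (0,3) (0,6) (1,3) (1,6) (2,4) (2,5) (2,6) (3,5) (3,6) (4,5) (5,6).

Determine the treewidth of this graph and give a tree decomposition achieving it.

Treewidth 2.
Bags: B1 = {0, 3, 6}  B2 = {3, 5, 6}  B3 = {1, 3, 6}  B4 = {2, 5, 6}  B5 = {2, 4, 5}
Tree: B1–B2, B1–B3, B2–B4, B4–B5

Every bag has size at most 3, so the width is 3 − 1 = 2 and tw(G) ≤ 2. Conversely, {2, 4, 5} is a clique of size 3, and the vertices of any clique must share a bag in every tree decomposition; so some bag has ≥ 3 vertices and tw(G) ≥ 2. The upper and lower bounds meet at 2, so that is the treewidth.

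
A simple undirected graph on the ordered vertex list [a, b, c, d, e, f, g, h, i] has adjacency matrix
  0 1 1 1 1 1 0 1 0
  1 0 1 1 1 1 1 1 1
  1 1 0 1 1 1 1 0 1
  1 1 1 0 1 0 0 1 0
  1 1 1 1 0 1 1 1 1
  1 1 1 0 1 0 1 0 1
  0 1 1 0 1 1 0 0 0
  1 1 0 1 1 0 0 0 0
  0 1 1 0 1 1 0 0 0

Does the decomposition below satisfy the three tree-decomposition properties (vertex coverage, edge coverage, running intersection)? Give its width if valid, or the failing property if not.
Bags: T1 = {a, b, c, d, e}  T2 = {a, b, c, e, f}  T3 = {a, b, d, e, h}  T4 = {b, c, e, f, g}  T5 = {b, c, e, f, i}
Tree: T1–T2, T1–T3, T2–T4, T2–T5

Vertex coverage: the bags together contain {a, b, c, d, e, f, g, h, i}, the full vertex set. Edge coverage: each edge of G has both endpoints in at least one bag. Running intersection: for every vertex, the bags containing it form a connected subtree. All three properties hold, so this is a valid tree decomposition of width max|bag| − 1 = 4, and hence tw(G) ≤ 4.

Yes; width 4.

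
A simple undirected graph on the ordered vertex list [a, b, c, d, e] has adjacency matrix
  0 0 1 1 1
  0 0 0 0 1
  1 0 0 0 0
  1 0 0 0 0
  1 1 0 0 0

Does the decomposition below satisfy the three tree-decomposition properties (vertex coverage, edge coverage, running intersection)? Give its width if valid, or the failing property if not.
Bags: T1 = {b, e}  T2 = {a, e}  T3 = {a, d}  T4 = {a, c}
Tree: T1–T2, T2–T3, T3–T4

Yes; width 1.

Vertex coverage: the bags together contain {a, b, c, d, e}, the full vertex set. Edge coverage: each edge of G has both endpoints in at least one bag. Running intersection: for every vertex, the bags containing it form a connected subtree. All three properties hold, so this is a valid tree decomposition of width max|bag| − 1 = 1, and hence tw(G) ≤ 1.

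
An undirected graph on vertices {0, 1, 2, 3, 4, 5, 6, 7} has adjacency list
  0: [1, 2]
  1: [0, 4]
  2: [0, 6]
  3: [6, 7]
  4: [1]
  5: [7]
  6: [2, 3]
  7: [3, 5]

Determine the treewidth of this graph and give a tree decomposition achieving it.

Treewidth 1.
One optimal decomposition is:
Bags: B1 = {1, 4}  B2 = {0, 1}  B3 = {0, 2}  B4 = {2, 6}  B5 = {3, 6}  B6 = {3, 7}  B7 = {5, 7}
Tree: B1–B2, B2–B3, B3–B4, B4–B5, B5–B6, B6–B7

Every bag has size at most 2, so the width is 2 − 1 = 1 and tw(G) ≤ 1. Since G has at least one edge (e.g. 4–1), it is not an edgeless graph, so tw(G) ≥ 1. Combining the bounds, tw(G) = 1.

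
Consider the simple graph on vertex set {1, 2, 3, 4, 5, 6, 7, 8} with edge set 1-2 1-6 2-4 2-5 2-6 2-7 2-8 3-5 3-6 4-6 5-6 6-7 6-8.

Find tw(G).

2

A width-2 tree decomposition is:
Bags: B1 = {2, 5, 6}  B2 = {2, 6, 7}  B3 = {1, 2, 6}  B4 = {2, 4, 6}  B5 = {2, 6, 8}  B6 = {3, 5, 6}
Tree: B1–B2, B2–B3, B3–B4, B2–B5, B1–B6
The largest bag has 3 vertices, giving width 2; this decomposition certifies tw(G) ≤ 2. On the other hand G contains the 3-clique {1, 2, 6}. A clique must lie in a single bag of any decomposition, so no decomposition can have width below 2. Therefore the treewidth is 2.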